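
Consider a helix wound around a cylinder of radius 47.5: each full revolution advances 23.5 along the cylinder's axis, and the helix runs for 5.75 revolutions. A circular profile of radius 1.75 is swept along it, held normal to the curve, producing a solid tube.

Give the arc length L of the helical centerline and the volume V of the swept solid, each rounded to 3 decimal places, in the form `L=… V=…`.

2πR = 2π·47.5 = 298.451302
per-turn = √(298.451302² + 23.5²) = √(89073.1797 + 552.25) = √89625.4297 = 299.375065
L = 5.75 × 299.375065 = 1721.406625
V = π·1.75² × L = 9.621128 × 1721.406625 = 16561.872625

L=1721.407 V=16561.873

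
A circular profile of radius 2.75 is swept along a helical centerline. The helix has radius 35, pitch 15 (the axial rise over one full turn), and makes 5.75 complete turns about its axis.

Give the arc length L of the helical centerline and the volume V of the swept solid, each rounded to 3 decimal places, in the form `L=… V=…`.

L=1267.429 V=30111.955

2πR = 2π·35 = 219.911486
per-turn = √(219.911486² + 15²) = √(48361.0616 + 225) = √48586.0616 = 220.422462
L = 5.75 × 220.422462 = 1267.429154
V = π·2.75² × L = 23.758294 × 1267.429154 = 30111.955027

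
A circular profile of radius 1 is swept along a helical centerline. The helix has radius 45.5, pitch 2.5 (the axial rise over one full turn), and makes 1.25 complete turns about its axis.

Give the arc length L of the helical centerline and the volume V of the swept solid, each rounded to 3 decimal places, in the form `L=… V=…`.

2πR = 2π·45.5 = 285.884931
per-turn = √(285.884931² + 2.5²) = √(81730.1940 + 6.25) = √81736.4440 = 285.895862
L = 1.25 × 285.895862 = 357.369828
V = π·1² × L = 3.141593 × 357.369828 = 1122.710426

L=357.370 V=1122.710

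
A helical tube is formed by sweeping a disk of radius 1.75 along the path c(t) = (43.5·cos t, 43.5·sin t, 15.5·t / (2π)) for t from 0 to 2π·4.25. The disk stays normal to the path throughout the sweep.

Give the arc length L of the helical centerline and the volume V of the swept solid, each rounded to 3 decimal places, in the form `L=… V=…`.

2πR = 2π·43.5 = 273.318561
per-turn = √(273.318561² + 15.5²) = √(74703.0357 + 240.25) = √74943.2857 = 273.757714
L = 4.25 × 273.757714 = 1163.470282
V = π·1.75² × L = 9.621128 × 1163.470282 = 11193.895932

L=1163.470 V=11193.896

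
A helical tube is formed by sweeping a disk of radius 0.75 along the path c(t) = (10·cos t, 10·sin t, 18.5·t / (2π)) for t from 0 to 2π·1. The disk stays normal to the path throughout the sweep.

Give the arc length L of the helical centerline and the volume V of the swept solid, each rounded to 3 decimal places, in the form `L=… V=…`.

L=65.499 V=115.746

2πR = 2π·10 = 62.831853
per-turn = √(62.831853² + 18.5²) = √(3947.8418 + 342.25) = √4290.0918 = 65.498792
L = 1 × 65.498792 = 65.498792
V = π·0.75² × L = 1.767146 × 65.498792 = 115.745920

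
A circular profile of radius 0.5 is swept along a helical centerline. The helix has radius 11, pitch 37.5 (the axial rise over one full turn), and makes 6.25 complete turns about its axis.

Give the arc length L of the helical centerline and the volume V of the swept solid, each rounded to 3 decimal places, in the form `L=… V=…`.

L=491.456 V=385.989

2πR = 2π·11 = 69.115038
per-turn = √(69.115038² + 37.5²) = √(4776.8885 + 1406.25) = √6183.1385 = 78.632935
L = 6.25 × 78.632935 = 491.455846
V = π·0.5² × L = 0.785398 × 491.455846 = 385.988519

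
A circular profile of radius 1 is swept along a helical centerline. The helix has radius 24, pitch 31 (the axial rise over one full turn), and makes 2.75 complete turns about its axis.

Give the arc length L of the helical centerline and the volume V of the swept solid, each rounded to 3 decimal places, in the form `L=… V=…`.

2πR = 2π·24 = 150.796447
per-turn = √(150.796447² + 31²) = √(22739.5685 + 961) = √23700.5685 = 153.949890
L = 2.75 × 153.949890 = 423.362197
V = π·1² × L = 3.141593 × 423.362197 = 1330.031567

L=423.362 V=1330.032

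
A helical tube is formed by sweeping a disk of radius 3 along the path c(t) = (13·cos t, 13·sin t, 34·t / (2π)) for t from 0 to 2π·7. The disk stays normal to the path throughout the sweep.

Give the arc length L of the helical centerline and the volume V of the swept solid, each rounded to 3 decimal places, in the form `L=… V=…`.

L=619.326 V=17511.032

2πR = 2π·13 = 81.681409
per-turn = √(81.681409² + 34²) = √(6671.8526 + 1156) = √7827.8526 = 88.475152
L = 7 × 88.475152 = 619.326066
V = π·3² × L = 28.274334 × 619.326066 = 17511.031976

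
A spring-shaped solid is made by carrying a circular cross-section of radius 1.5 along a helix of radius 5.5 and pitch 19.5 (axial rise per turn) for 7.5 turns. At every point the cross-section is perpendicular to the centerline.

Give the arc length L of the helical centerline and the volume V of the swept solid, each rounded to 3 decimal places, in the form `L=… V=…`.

L=297.597 V=2103.590

2πR = 2π·5.5 = 34.557519
per-turn = √(34.557519² + 19.5²) = √(1194.2221 + 380.25) = √1574.4721 = 39.679619
L = 7.5 × 39.679619 = 297.597140
V = π·1.5² × L = 7.068583 × 297.597140 = 2103.590221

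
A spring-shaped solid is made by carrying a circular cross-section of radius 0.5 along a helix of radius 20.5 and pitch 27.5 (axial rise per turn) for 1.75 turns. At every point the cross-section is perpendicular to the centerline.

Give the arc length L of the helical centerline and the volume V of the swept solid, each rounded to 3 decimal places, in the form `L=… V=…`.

L=230.489 V=181.026

2πR = 2π·20.5 = 128.805299
per-turn = √(128.805299² + 27.5²) = √(16590.8050 + 756.25) = √17347.0550 = 131.708219
L = 1.75 × 131.708219 = 230.489384
V = π·0.5² × L = 0.785398 × 230.489384 = 181.025939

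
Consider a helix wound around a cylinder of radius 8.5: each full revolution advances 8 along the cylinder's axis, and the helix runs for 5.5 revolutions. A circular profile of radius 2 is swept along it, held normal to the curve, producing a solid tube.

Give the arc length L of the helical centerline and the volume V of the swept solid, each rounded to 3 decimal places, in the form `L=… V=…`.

2πR = 2π·8.5 = 53.407075
per-turn = √(53.407075² + 8²) = √(2852.3157 + 64) = √2916.3157 = 54.002923
L = 5.5 × 54.002923 = 297.016075
V = π·2² × L = 12.566371 × 297.016075 = 3732.414083

L=297.016 V=3732.414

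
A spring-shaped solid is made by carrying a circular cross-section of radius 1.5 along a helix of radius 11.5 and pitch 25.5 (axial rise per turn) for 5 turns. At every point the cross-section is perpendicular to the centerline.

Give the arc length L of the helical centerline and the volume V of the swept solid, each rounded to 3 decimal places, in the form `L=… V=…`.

2πR = 2π·11.5 = 72.256631
per-turn = √(72.256631² + 25.5²) = √(5221.0207 + 650.25) = √5871.2707 = 76.624218
L = 5 × 76.624218 = 383.121088
V = π·1.5² × L = 7.068583 × 383.121088 = 2708.123391

L=383.121 V=2708.123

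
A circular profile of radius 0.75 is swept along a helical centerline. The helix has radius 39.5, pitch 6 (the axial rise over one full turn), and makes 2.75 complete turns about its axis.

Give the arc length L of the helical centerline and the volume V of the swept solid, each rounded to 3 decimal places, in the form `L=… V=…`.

2πR = 2π·39.5 = 248.185820
per-turn = √(248.185820² + 6²) = √(61596.2011 + 36) = √61632.2011 = 248.258335
L = 2.75 × 248.258335 = 682.710422
V = π·0.75² × L = 1.767146 × 682.710422 = 1206.448901

L=682.710 V=1206.449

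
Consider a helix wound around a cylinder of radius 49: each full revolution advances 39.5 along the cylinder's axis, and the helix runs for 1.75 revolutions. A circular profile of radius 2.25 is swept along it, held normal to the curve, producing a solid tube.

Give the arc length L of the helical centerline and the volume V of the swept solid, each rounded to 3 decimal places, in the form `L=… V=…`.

2πR = 2π·49 = 307.876080
per-turn = √(307.876080² + 39.5²) = √(94787.6807 + 1560.25) = √96347.9307 = 310.399631
L = 1.75 × 310.399631 = 543.199354
V = π·2.25² × L = 15.904313 × 543.199354 = 8639.212436

L=543.199 V=8639.212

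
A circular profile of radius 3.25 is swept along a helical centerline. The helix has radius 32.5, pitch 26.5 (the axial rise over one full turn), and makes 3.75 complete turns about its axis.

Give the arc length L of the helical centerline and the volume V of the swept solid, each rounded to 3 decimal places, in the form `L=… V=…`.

2πR = 2π·32.5 = 204.203522
per-turn = √(204.203522² + 26.5²) = √(41699.0786 + 702.25) = √42401.3286 = 205.915829
L = 3.75 × 205.915829 = 772.184358
V = π·3.25² × L = 33.183072 × 772.184358 = 25623.449474

L=772.184 V=25623.449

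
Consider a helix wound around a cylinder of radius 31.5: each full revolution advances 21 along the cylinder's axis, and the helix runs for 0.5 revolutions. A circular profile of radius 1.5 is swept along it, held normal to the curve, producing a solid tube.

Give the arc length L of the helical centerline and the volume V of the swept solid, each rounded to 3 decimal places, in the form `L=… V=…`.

L=99.516 V=703.435

2πR = 2π·31.5 = 197.920337
per-turn = √(197.920337² + 21²) = √(39172.4599 + 441) = √39613.4599 = 199.031304
L = 0.5 × 199.031304 = 99.515652
V = π·1.5² × L = 7.068583 × 99.515652 = 703.434692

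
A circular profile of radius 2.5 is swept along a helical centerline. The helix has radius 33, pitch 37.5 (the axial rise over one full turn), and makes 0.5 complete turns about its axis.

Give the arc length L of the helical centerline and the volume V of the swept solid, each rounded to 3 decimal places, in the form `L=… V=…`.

2πR = 2π·33 = 207.345115
per-turn = √(207.345115² + 37.5²) = √(42991.9968 + 1406.25) = √44398.2468 = 210.708915
L = 0.5 × 210.708915 = 105.354457
V = π·2.5² × L = 19.634954 × 105.354457 = 2068.629934

L=105.354 V=2068.630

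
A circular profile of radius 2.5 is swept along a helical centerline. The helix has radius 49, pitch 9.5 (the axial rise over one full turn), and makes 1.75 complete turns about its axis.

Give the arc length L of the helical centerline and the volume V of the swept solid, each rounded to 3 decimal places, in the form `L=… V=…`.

L=539.040 V=10584.017

2πR = 2π·49 = 307.876080
per-turn = √(307.876080² + 9.5²) = √(94787.6807 + 90.25) = √94877.9307 = 308.022614
L = 1.75 × 308.022614 = 539.039574
V = π·2.5² × L = 19.634954 × 539.039574 = 10584.017292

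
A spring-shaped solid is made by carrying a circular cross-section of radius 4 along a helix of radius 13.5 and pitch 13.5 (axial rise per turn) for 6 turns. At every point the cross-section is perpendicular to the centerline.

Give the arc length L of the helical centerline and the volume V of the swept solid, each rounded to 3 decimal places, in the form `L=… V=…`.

2πR = 2π·13.5 = 84.823002
per-turn = √(84.823002² + 13.5²) = √(7194.9416 + 182.25) = √7377.1916 = 85.890579
L = 6 × 85.890579 = 515.343476
V = π·4² × L = 50.265482 × 515.343476 = 25903.988435

L=515.343 V=25903.988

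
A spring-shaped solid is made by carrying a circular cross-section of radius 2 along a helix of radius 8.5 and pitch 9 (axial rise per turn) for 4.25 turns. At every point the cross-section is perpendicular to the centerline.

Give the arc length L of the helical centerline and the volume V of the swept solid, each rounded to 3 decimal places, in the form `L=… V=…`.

2πR = 2π·8.5 = 53.407075
per-turn = √(53.407075² + 9²) = √(2852.3157 + 81) = √2933.3157 = 54.160093
L = 4.25 × 54.160093 = 230.180395
V = π·2² × L = 12.566371 × 230.180395 = 2892.532154

L=230.180 V=2892.532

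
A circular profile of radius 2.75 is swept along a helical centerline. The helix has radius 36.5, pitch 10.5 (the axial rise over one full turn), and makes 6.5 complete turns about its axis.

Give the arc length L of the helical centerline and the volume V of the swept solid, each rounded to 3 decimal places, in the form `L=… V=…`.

2πR = 2π·36.5 = 229.336264
per-turn = √(229.336264² + 10.5²) = √(52595.1219 + 110.25) = √52705.3719 = 229.576505
L = 6.5 × 229.576505 = 1492.247285
V = π·2.75² × L = 23.758294 × 1492.247285 = 35453.250388

L=1492.247 V=35453.250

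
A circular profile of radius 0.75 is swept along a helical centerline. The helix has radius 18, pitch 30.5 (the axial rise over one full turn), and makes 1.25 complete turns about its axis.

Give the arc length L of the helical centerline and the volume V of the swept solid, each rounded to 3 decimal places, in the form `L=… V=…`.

L=146.422 V=258.749

2πR = 2π·18 = 113.097336
per-turn = √(113.097336² + 30.5²) = √(12791.0073 + 930.25) = √13721.2573 = 117.137771
L = 1.25 × 117.137771 = 146.422213
V = π·0.75² × L = 1.767146 × 146.422213 = 258.749409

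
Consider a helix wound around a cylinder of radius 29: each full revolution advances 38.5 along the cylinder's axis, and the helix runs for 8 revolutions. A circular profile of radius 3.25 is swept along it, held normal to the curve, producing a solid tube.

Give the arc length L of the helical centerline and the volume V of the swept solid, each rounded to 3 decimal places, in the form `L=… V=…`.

2πR = 2π·29 = 182.212374
per-turn = √(182.212374² + 38.5²) = √(33201.3492 + 1482.25) = √34683.5992 = 186.235333
L = 8 × 186.235333 = 1489.882663
V = π·3.25² × L = 33.183072 × 1489.882663 = 49438.884275

L=1489.883 V=49438.884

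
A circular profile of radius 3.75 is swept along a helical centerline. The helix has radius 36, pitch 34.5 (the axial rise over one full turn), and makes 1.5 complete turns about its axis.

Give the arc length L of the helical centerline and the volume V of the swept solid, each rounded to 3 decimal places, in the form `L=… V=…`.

2πR = 2π·36 = 226.194671
per-turn = √(226.194671² + 34.5²) = √(51164.0292 + 1190.25) = √52354.2792 = 228.810575
L = 1.5 × 228.810575 = 343.215862
V = π·3.75² × L = 44.178647 × 343.215862 = 15162.812326

L=343.216 V=15162.812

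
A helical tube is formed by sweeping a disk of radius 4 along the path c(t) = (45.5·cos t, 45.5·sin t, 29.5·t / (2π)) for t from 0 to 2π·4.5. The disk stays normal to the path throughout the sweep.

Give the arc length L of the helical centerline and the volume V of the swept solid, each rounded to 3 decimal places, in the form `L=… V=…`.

2πR = 2π·45.5 = 285.884931
per-turn = √(285.884931² + 29.5²) = √(81730.1940 + 870.25) = √82600.4440 = 287.402930
L = 4.5 × 287.402930 = 1293.313184
V = π·4² × L = 50.265482 × 1293.313184 = 65009.011163

L=1293.313 V=65009.011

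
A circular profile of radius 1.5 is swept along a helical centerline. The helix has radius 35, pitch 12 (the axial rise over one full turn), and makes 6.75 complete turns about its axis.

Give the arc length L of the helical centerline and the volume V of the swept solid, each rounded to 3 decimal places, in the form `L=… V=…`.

L=1486.611 V=10508.233

2πR = 2π·35 = 219.911486
per-turn = √(219.911486² + 12²) = √(48361.0616 + 144) = √48505.0616 = 220.238647
L = 6.75 × 220.238647 = 1486.610866
V = π·1.5² × L = 7.068583 × 1486.610866 = 10508.232996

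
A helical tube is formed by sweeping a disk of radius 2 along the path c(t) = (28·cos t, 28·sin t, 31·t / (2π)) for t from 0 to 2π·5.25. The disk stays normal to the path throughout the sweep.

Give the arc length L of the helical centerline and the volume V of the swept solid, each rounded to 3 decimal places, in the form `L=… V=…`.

2πR = 2π·28 = 175.929189
per-turn = √(175.929189² + 31²) = √(30951.0794 + 961) = √31912.0794 = 178.639524
L = 5.25 × 178.639524 = 937.857499
V = π·2² × L = 12.566371 × 937.857499 = 11785.464916

L=937.857 V=11785.465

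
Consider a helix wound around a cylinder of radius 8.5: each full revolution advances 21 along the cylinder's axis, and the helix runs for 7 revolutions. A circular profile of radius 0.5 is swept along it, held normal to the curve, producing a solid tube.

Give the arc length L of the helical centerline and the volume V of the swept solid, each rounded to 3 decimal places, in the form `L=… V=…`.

L=401.712 V=315.504

2πR = 2π·8.5 = 53.407075
per-turn = √(53.407075² + 21²) = √(2852.3157 + 441) = √3293.3157 = 57.387417
L = 7 × 57.387417 = 401.711922
V = π·0.5² × L = 0.785398 × 401.711922 = 315.503805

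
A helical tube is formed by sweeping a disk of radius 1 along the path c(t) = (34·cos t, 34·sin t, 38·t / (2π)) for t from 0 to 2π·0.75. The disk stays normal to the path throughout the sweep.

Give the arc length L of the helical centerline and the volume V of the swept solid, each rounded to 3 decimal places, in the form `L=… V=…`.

L=162.736 V=511.251

2πR = 2π·34 = 213.628300
per-turn = √(213.628300² + 38²) = √(45637.0508 + 1444) = √47081.0508 = 216.981683
L = 0.75 × 216.981683 = 162.736262
V = π·1² × L = 3.141593 × 162.736262 = 511.251046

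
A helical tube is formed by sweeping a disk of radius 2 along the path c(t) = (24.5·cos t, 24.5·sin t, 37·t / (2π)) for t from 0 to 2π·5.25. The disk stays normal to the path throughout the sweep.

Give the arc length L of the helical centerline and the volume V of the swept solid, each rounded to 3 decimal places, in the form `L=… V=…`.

L=831.192 V=10445.061

2πR = 2π·24.5 = 153.938040
per-turn = √(153.938040² + 37²) = √(23696.9202 + 1369) = √25065.9202 = 158.322204
L = 5.25 × 158.322204 = 831.191569
V = π·2² × L = 12.566371 × 831.191569 = 10445.061309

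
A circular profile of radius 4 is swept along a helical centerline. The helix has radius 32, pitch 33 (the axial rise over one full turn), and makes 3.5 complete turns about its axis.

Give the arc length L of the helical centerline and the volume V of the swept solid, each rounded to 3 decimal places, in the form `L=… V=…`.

2πR = 2π·32 = 201.061930
per-turn = √(201.061930² + 33²) = √(40425.8996 + 1089) = √41514.8996 = 203.752054
L = 3.5 × 203.752054 = 713.132190
V = π·4² × L = 50.265482 × 713.132190 = 35845.933587

L=713.132 V=35845.934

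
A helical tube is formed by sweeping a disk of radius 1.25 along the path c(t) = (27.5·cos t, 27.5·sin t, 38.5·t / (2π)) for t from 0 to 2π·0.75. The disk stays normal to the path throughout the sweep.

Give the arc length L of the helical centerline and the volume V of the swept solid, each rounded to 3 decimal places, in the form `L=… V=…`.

2πR = 2π·27.5 = 172.787596
per-turn = √(172.787596² + 38.5²) = √(29855.5533 + 1482.25) = √31337.8033 = 177.024866
L = 0.75 × 177.024866 = 132.768650
V = π·1.25² × L = 4.908739 × 132.768650 = 651.726586

L=132.769 V=651.727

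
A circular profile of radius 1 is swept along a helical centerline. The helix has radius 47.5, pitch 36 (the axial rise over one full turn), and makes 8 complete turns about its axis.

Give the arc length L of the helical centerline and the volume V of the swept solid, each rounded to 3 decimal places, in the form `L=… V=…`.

L=2404.917 V=7555.271

2πR = 2π·47.5 = 298.451302
per-turn = √(298.451302² + 36²) = √(89073.1797 + 1296) = √90369.1797 = 300.614670
L = 8 × 300.614670 = 2404.917359
V = π·1² × L = 3.141593 × 2404.917359 = 7555.270707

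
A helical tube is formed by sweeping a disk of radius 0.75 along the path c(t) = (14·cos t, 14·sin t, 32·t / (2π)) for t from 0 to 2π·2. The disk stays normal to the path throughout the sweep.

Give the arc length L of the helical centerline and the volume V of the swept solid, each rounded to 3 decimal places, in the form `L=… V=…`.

L=187.209 V=330.825

2πR = 2π·14 = 87.964594
per-turn = √(87.964594² + 32²) = √(7737.7699 + 1024) = √8761.7699 = 93.604326
L = 2 × 93.604326 = 187.208652
V = π·0.75² × L = 1.767146 × 187.208652 = 330.824996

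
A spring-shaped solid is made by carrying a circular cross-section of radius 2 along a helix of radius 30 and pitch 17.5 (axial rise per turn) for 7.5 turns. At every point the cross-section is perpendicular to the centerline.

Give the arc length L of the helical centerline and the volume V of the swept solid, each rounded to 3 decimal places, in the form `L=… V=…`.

L=1419.796 V=17841.686

2πR = 2π·30 = 188.495559
per-turn = √(188.495559² + 17.5²) = √(35530.5758 + 306.25) = √35836.8258 = 189.306170
L = 7.5 × 189.306170 = 1419.796272
V = π·2² × L = 12.566371 × 1419.796272 = 17841.686150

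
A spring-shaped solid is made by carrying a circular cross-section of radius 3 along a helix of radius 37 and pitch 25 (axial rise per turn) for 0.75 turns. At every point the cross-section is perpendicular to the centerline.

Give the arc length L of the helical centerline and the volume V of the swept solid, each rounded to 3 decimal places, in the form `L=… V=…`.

L=175.364 V=4958.291

2πR = 2π·37 = 232.477856
per-turn = √(232.477856² + 25²) = √(54045.9537 + 625) = √54670.9537 = 233.818207
L = 0.75 × 233.818207 = 175.363655
V = π·3² × L = 28.274334 × 175.363655 = 4958.290529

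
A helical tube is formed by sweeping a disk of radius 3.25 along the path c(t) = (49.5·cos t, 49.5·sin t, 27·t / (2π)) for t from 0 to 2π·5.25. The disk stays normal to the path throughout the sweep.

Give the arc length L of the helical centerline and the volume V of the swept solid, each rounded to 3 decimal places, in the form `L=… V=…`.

2πR = 2π·49.5 = 311.017673
per-turn = √(311.017673² + 27²) = √(96731.9927 + 729) = √97460.9927 = 312.187432
L = 5.25 × 312.187432 = 1638.984018
V = π·3.25² × L = 33.183072 × 1638.984018 = 54386.525348

L=1638.984 V=54386.525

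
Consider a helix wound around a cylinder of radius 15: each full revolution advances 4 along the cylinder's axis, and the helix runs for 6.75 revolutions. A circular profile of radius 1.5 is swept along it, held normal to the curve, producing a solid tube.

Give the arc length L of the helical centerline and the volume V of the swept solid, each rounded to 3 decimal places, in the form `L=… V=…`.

2πR = 2π·15 = 94.247780
per-turn = √(94.247780² + 4²) = √(8882.6440 + 16) = √8898.6440 = 94.332624
L = 6.75 × 94.332624 = 636.745212
V = π·1.5² × L = 7.068583 × 636.745212 = 4500.886683

L=636.745 V=4500.887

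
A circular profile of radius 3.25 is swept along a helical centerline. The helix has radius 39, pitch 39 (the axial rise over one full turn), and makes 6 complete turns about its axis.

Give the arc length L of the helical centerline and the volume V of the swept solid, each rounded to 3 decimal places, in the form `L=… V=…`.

L=1488.770 V=49401.964

2πR = 2π·39 = 245.044227
per-turn = √(245.044227² + 39²) = √(60046.6732 + 1521) = √61567.6732 = 248.128340
L = 6 × 248.128340 = 1488.770041
V = π·3.25² × L = 33.183072 × 1488.770041 = 49401.964056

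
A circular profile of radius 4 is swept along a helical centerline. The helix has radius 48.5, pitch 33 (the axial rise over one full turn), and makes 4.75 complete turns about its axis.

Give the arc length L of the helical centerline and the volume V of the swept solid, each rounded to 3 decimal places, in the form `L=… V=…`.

2πR = 2π·48.5 = 304.734487
per-turn = √(304.734487² + 33²) = √(92863.1078 + 1089) = √93952.1078 = 306.516081
L = 4.75 × 306.516081 = 1455.951384
V = π·4² × L = 50.265482 × 1455.951384 = 73184.098749

L=1455.951 V=73184.099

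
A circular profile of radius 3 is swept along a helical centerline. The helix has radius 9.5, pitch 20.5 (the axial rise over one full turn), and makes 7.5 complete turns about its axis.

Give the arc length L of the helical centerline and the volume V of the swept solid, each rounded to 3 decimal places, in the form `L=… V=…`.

L=473.343 V=13383.462

2πR = 2π·9.5 = 59.690260
per-turn = √(59.690260² + 20.5²) = √(3562.9272 + 420.25) = √3983.1772 = 63.112417
L = 7.5 × 63.112417 = 473.343128
V = π·3² × L = 28.274334 × 473.343128 = 13383.461643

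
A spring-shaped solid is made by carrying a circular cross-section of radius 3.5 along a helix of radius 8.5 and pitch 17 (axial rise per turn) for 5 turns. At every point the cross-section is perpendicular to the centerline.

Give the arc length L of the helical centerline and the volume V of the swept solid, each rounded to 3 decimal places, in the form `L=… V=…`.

L=280.237 V=10784.792

2πR = 2π·8.5 = 53.407075
per-turn = √(53.407075² + 17²) = √(2852.3157 + 289) = √3141.3157 = 56.047441
L = 5 × 56.047441 = 280.237206
V = π·3.5² × L = 38.484510 × 280.237206 = 10784.791570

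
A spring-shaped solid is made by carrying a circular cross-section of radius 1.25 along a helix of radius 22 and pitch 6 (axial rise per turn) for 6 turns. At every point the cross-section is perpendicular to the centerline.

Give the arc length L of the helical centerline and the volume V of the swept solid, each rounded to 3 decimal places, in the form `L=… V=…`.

2πR = 2π·22 = 138.230077
per-turn = √(138.230077² + 6²) = √(19107.5541 + 36) = √19143.5541 = 138.360233
L = 6 × 138.360233 = 830.161399
V = π·1.25² × L = 4.908739 × 830.161399 = 4075.045238

L=830.161 V=4075.045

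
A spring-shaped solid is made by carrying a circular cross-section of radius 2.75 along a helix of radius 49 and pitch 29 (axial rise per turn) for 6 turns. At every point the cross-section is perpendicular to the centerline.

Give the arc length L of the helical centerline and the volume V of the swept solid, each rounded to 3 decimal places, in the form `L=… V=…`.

L=1855.433 V=44081.929

2πR = 2π·49 = 307.876080
per-turn = √(307.876080² + 29²) = √(94787.6807 + 841) = √95628.6807 = 309.238873
L = 6 × 309.238873 = 1855.433239
V = π·2.75² × L = 23.758294 × 1855.433239 = 44081.929209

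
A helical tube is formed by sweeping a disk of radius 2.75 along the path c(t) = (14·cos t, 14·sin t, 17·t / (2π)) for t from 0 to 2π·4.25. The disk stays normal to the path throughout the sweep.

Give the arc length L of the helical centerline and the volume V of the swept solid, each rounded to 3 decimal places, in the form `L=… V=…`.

L=380.767 V=9046.375

2πR = 2π·14 = 87.964594
per-turn = √(87.964594² + 17²) = √(7737.7699 + 289) = √8026.7699 = 89.592242
L = 4.25 × 89.592242 = 380.767029
V = π·2.75² × L = 23.758294 × 380.767029 = 9046.375191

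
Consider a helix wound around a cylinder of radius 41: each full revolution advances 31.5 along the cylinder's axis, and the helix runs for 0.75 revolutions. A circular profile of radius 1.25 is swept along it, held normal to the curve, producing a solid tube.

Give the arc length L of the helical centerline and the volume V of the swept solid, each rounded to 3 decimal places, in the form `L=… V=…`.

2πR = 2π·41 = 257.610598
per-turn = √(257.610598² + 31.5²) = √(66363.2200 + 992.25) = √67355.4700 = 259.529324
L = 0.75 × 259.529324 = 194.646993
V = π·1.25² × L = 4.908739 × 194.646993 = 955.471192

L=194.647 V=955.471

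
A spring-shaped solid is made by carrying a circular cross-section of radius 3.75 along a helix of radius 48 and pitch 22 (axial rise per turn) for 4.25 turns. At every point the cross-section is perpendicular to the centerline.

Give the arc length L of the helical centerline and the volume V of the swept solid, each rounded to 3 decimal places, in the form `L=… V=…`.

L=1285.176 V=56777.315

2πR = 2π·48 = 301.592895
per-turn = √(301.592895² + 22²) = √(90958.2742 + 484) = √91442.2742 = 302.394236
L = 4.25 × 302.394236 = 1285.175504
V = π·3.75² × L = 44.178647 × 1285.175504 = 56777.314543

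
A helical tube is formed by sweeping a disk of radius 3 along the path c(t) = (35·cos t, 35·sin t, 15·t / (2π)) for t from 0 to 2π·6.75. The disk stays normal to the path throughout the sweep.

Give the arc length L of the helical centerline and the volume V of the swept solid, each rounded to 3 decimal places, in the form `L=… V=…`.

2πR = 2π·35 = 219.911486
per-turn = √(219.911486² + 15²) = √(48361.0616 + 225) = √48586.0616 = 220.422462
L = 6.75 × 220.422462 = 1487.851616
V = π·3² × L = 28.274334 × 1487.851616 = 42068.013347

L=1487.852 V=42068.013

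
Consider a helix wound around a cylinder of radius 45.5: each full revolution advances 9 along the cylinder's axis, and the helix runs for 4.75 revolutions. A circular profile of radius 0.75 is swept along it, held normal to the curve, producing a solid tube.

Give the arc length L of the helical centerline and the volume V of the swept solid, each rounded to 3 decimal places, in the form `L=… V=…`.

L=1358.626 V=2400.891

2πR = 2π·45.5 = 285.884931
per-turn = √(285.884931² + 9²) = √(81730.1940 + 81) = √81811.1940 = 286.026562
L = 4.75 × 286.026562 = 1358.626168
V = π·0.75² × L = 1.767146 × 1358.626168 = 2400.890619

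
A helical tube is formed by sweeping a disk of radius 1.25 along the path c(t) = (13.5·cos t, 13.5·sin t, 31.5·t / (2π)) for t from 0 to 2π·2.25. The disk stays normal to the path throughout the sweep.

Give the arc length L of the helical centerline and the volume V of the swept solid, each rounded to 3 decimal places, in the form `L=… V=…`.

L=203.587 V=999.355

2πR = 2π·13.5 = 84.823002
per-turn = √(84.823002² + 31.5²) = √(7194.9416 + 992.25) = √8187.1916 = 90.483101
L = 2.25 × 90.483101 = 203.586978
V = π·1.25² × L = 4.908739 × 203.586978 = 999.355240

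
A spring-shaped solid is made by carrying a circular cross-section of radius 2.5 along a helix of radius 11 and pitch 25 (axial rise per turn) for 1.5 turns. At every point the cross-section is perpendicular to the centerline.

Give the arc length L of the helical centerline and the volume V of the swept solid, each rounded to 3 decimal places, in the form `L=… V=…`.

L=110.246 V=2164.681

2πR = 2π·11 = 69.115038
per-turn = √(69.115038² + 25²) = √(4776.8885 + 625) = √5401.8885 = 73.497541
L = 1.5 × 73.497541 = 110.246311
V = π·2.5² × L = 19.634954 × 110.246311 = 2164.681264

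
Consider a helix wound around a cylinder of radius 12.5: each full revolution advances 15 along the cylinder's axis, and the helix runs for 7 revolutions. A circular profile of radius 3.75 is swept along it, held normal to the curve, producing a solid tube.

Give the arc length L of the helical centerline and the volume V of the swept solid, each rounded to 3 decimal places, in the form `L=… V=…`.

2πR = 2π·12.5 = 78.539816
per-turn = √(78.539816² + 15²) = √(6168.5028 + 225) = √6393.5028 = 79.959382
L = 7 × 79.959382 = 559.715673
V = π·3.75² × L = 44.178647 × 559.715673 = 24727.480972

L=559.716 V=24727.481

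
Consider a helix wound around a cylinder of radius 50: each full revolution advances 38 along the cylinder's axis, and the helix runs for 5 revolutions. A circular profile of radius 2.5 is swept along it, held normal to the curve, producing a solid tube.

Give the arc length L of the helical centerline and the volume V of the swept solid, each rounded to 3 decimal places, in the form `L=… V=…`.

2πR = 2π·50 = 314.159265
per-turn = √(314.159265² + 38²) = √(98696.0440 + 1444) = √100140.0440 = 316.449118
L = 5 × 316.449118 = 1582.245588
V = π·2.5² × L = 19.634954 × 1582.245588 = 31067.319469

L=1582.246 V=31067.319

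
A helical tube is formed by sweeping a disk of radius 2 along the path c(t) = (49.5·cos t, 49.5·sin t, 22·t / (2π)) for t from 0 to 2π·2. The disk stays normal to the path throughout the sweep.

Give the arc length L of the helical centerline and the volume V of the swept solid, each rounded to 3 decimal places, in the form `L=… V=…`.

2πR = 2π·49.5 = 311.017673
per-turn = √(311.017673² + 22²) = √(96731.9927 + 484) = √97215.9927 = 311.794793
L = 2 × 311.794793 = 623.589585
V = π·2² × L = 12.566371 × 623.589585 = 7836.257841

L=623.590 V=7836.258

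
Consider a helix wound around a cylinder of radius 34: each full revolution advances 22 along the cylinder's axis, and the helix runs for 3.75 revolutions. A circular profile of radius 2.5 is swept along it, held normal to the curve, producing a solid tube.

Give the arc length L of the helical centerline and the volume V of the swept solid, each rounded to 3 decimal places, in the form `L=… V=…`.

2πR = 2π·34 = 213.628300
per-turn = √(213.628300² + 22²) = √(45637.0508 + 484) = √46121.0508 = 214.758122
L = 3.75 × 214.758122 = 805.342956
V = π·2.5² × L = 19.634954 × 805.342956 = 15812.871956

L=805.343 V=15812.872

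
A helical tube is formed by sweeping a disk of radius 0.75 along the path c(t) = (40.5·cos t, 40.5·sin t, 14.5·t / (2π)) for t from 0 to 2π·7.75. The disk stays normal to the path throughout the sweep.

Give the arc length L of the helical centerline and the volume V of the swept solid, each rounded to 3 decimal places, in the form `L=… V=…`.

L=1975.334 V=3490.703

2πR = 2π·40.5 = 254.469005
per-turn = √(254.469005² + 14.5²) = √(64754.4745 + 210.25) = √64964.7245 = 254.881785
L = 7.75 × 254.881785 = 1975.333836
V = π·0.75² × L = 1.767146 × 1975.333836 = 3490.703026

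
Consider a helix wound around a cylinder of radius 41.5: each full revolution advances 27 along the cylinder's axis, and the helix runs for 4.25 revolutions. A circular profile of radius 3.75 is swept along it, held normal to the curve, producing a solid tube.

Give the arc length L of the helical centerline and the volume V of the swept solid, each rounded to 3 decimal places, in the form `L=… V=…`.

L=1114.122 V=49220.400

2πR = 2π·41.5 = 260.752190
per-turn = √(260.752190² + 27²) = √(67991.7047 + 729) = √68720.7047 = 262.146342
L = 4.25 × 262.146342 = 1114.121954
V = π·3.75² × L = 44.178647 × 1114.121954 = 49220.400189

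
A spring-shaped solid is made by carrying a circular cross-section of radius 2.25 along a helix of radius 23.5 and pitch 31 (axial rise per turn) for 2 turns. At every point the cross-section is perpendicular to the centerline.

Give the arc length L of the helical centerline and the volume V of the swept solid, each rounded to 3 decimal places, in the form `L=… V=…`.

2πR = 2π·23.5 = 147.654855
per-turn = √(147.654855² + 31²) = √(21801.9561 + 961) = √22762.9561 = 150.873974
L = 2 × 150.873974 = 301.747949
V = π·2.25² × L = 15.904313 × 301.747949 = 4799.093764

L=301.748 V=4799.094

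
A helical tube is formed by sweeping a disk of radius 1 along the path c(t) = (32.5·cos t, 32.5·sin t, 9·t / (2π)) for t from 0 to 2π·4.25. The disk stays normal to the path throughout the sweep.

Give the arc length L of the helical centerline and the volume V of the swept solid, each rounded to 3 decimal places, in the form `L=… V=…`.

2πR = 2π·32.5 = 204.203522
per-turn = √(204.203522² + 9²) = √(41699.0786 + 81) = √41780.0786 = 204.401758
L = 4.25 × 204.401758 = 868.707471
V = π·1² × L = 3.141593 × 868.707471 = 2729.125008

L=868.707 V=2729.125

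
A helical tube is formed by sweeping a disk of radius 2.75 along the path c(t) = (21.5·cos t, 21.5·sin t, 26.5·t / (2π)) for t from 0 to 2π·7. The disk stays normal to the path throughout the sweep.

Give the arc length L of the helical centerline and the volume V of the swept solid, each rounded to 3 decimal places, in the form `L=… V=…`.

L=963.642 V=22894.495

2πR = 2π·21.5 = 135.088484
per-turn = √(135.088484² + 26.5²) = √(18248.8985 + 702.25) = √18951.1485 = 137.663171
L = 7 × 137.663171 = 963.642194
V = π·2.75² × L = 23.758294 × 963.642194 = 22894.494986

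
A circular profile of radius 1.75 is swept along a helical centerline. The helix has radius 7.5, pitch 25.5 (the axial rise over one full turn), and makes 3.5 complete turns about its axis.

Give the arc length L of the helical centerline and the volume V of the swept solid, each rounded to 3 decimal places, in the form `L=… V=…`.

L=187.533 V=1804.280

2πR = 2π·7.5 = 47.123890
per-turn = √(47.123890² + 25.5²) = √(2220.6610 + 650.25) = √2870.9110 = 53.580883
L = 3.5 × 53.580883 = 187.533089
V = π·1.75² × L = 9.621128 × 187.533089 = 1804.279764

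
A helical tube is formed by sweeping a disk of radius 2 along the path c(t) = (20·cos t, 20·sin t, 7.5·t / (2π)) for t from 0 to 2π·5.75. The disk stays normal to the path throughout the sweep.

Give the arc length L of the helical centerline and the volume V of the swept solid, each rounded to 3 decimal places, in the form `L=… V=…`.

2πR = 2π·20 = 125.663706
per-turn = √(125.663706² + 7.5²) = √(15791.3670 + 56.25) = √15847.6170 = 125.887319
L = 5.75 × 125.887319 = 723.852083
V = π·2² × L = 12.566371 × 723.852083 = 9096.193548

L=723.852 V=9096.194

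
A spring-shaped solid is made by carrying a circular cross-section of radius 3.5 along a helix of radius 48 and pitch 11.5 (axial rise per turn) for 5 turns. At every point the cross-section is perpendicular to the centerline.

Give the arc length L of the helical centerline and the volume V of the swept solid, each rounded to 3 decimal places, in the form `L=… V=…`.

L=1509.060 V=58075.448

2πR = 2π·48 = 301.592895
per-turn = √(301.592895² + 11.5²) = √(90958.2742 + 132.25) = √91090.5242 = 301.812068
L = 5 × 301.812068 = 1509.060338
V = π·3.5² × L = 38.484510 × 1509.060338 = 58075.447682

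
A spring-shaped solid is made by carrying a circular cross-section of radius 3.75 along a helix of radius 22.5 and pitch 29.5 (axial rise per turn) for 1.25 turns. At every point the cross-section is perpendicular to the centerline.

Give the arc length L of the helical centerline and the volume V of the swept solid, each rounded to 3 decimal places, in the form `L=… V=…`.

L=180.521 V=7975.171

2πR = 2π·22.5 = 141.371669
per-turn = √(141.371669² + 29.5²) = √(19985.9489 + 870.25) = √20856.1989 = 144.416754
L = 1.25 × 144.416754 = 180.520943
V = π·3.75² × L = 44.178647 × 180.520943 = 7975.170954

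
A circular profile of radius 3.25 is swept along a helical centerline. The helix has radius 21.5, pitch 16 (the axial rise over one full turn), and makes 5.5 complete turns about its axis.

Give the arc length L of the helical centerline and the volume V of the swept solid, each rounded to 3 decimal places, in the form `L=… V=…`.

L=748.180 V=24826.908

2πR = 2π·21.5 = 135.088484
per-turn = √(135.088484² + 16²) = √(18248.8985 + 256) = √18504.8985 = 136.032711
L = 5.5 × 136.032711 = 748.179912
V = π·3.25² × L = 33.183072 × 748.179912 = 24826.908192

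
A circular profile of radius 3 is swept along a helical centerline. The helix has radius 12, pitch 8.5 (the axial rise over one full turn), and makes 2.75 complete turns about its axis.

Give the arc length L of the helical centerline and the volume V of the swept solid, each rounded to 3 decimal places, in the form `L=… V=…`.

L=208.659 V=5899.681

2πR = 2π·12 = 75.398224
per-turn = √(75.398224² + 8.5²) = √(5684.8921 + 72.25) = √5757.1421 = 75.875834
L = 2.75 × 75.875834 = 208.658543
V = π·3² × L = 28.274334 × 208.658543 = 5899.681301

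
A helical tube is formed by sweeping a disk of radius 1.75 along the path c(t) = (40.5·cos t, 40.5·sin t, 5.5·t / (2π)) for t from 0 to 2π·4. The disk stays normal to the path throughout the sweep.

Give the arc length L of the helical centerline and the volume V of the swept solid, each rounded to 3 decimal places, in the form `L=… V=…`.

2πR = 2π·40.5 = 254.469005
per-turn = √(254.469005² + 5.5²) = √(64754.4745 + 30.25) = √64784.7245 = 254.528435
L = 4 × 254.528435 = 1018.113742
V = π·1.75² × L = 9.621128 × 1018.113742 = 9795.402123

L=1018.114 V=9795.402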